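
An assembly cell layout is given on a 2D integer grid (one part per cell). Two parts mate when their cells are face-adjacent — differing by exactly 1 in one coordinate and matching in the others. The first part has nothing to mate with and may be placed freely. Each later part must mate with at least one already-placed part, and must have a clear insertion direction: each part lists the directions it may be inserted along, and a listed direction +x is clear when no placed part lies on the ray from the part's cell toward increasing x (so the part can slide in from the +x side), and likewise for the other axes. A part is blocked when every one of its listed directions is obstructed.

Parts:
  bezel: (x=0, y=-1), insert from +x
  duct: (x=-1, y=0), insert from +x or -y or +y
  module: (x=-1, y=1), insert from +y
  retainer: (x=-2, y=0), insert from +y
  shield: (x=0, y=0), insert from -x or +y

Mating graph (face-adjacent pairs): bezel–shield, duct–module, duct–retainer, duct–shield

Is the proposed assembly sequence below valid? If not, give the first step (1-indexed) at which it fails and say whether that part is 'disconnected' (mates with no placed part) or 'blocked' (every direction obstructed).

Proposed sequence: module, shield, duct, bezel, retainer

Invalid at step 2 (disconnected)

1. module@(-1, 1) [+y clear] — {module}
2. shield@(0, 0) — no placed neighbour ⇒ disconnected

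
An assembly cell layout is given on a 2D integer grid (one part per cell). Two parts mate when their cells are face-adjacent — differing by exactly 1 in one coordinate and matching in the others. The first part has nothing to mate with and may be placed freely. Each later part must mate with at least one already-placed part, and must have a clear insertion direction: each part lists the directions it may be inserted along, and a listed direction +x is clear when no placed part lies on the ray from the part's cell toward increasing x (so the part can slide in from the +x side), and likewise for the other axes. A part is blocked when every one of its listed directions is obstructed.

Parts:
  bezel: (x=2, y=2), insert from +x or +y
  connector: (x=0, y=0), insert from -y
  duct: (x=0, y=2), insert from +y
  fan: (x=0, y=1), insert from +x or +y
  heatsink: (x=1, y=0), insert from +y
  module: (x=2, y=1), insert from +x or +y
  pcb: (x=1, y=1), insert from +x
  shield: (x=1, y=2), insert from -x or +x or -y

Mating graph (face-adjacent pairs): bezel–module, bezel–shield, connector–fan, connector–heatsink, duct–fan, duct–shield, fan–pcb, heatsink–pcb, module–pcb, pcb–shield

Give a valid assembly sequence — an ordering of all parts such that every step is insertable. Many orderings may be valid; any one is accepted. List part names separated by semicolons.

duct; fan; connector; heatsink; shield; pcb; module; bezel

1. duct@(0, 2) [+y clear] — {duct}
2. fan@(0, 1) [+x clear] — {duct, fan}
3. connector@(0, 0) [-y clear] — {connector, duct, fan}
4. heatsink@(1, 0) [+y clear] — {connector, duct, fan, heatsink}
5. shield@(1, 2) [+x clear] — {connector, duct, fan, heatsink, shield}
6. pcb@(1, 1) [+x clear] — {connector, duct, fan, heatsink, pcb, shield}
7. module@(2, 1) [+x clear] — {connector, duct, fan, heatsink, module, pcb, shield}
8. bezel@(2, 2) [+x clear] — {bezel, connector, duct, fan, heatsink, module, pcb, shield}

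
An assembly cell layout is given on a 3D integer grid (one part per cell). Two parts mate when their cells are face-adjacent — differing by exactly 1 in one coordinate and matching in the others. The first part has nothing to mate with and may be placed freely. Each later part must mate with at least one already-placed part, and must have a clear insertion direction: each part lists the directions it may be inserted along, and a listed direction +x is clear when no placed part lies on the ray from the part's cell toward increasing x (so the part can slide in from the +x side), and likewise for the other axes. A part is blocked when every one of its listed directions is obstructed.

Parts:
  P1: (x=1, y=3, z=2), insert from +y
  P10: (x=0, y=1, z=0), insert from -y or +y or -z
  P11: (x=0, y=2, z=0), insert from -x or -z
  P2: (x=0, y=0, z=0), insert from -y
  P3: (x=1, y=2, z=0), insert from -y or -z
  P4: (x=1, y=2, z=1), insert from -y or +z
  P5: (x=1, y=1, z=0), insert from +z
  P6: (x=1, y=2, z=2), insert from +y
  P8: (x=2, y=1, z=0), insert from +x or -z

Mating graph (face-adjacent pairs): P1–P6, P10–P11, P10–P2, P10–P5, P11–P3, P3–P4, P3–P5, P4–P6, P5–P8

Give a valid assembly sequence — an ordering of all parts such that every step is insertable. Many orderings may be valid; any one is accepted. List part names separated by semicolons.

P10; P11; P2; P5; P3; P4; P8; P6; P1

1. P10@(0, 1, 0) [-y clear] — {P10}
2. P11@(0, 2, 0) [-x clear] — {P10, P11}
3. P2@(0, 0, 0) [-y clear] — {P10, P11, P2}
4. P5@(1, 1, 0) [+z clear] — {P10, P11, P2, P5}
5. P3@(1, 2, 0) [-z clear] — {P10, P11, P2, P3, P5}
6. P4@(1, 2, 1) [-y clear] — {P10, P11, P2, P3, P4, P5}
7. P8@(2, 1, 0) [+x clear] — {P10, P11, P2, P3, P4, P5, P8}
8. P6@(1, 2, 2) [+y clear] — {P10, P11, P2, P3, P4, P5, P6, P8}
9. P1@(1, 3, 2) [+y clear] — {P1, P10, P11, P2, P3, P4, P5, P6, P8}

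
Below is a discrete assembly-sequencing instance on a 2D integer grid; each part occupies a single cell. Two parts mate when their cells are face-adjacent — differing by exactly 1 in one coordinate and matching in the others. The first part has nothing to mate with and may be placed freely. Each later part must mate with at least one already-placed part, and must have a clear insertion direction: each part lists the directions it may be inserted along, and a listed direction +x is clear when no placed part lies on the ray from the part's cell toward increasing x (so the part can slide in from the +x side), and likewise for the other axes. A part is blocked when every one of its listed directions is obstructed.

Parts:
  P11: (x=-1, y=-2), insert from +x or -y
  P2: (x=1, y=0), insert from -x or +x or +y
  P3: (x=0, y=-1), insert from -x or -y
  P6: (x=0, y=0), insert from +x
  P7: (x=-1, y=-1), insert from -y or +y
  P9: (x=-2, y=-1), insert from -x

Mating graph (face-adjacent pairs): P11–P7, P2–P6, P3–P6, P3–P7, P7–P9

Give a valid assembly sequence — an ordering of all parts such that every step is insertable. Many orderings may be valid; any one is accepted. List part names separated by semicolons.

P11; P7; P9; P3; P6; P2

1. P11@(-1, -2) [+x clear] — {P11}
2. P7@(-1, -1) [+y clear] — {P11, P7}
3. P9@(-2, -1) [-x clear] — {P11, P7, P9}
4. P3@(0, -1) [-y clear] — {P11, P3, P7, P9}
5. P6@(0, 0) [+x clear] — {P11, P3, P6, P7, P9}
6. P2@(1, 0) [+x clear] — {P11, P2, P3, P6, P7, P9}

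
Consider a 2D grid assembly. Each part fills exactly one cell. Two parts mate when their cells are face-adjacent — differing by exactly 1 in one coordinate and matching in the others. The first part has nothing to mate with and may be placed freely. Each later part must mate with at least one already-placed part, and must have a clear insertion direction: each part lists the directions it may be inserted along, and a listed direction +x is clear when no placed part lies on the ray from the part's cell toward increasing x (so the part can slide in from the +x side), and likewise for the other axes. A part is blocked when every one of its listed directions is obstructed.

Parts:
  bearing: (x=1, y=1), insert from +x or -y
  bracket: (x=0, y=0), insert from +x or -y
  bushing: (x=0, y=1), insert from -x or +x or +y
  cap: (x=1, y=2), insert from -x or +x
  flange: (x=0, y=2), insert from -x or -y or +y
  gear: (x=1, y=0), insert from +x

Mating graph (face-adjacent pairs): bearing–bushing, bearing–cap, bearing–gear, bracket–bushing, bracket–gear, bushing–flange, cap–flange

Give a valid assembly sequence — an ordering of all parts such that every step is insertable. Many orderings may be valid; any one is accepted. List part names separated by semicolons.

1. cap@(1, 2) [-x clear] — {cap}
2. bearing@(1, 1) [+x clear] — {bearing, cap}
3. gear@(1, 0) [+x clear] — {bearing, cap, gear}
4. bushing@(0, 1) [-x clear] — {bearing, bushing, cap, gear}
5. flange@(0, 2) [-x clear] — {bearing, bushing, cap, flange, gear}
6. bracket@(0, 0) [-y clear] — {bearing, bracket, bushing, cap, flange, gear}

cap; bearing; gear; bushing; flange; bracket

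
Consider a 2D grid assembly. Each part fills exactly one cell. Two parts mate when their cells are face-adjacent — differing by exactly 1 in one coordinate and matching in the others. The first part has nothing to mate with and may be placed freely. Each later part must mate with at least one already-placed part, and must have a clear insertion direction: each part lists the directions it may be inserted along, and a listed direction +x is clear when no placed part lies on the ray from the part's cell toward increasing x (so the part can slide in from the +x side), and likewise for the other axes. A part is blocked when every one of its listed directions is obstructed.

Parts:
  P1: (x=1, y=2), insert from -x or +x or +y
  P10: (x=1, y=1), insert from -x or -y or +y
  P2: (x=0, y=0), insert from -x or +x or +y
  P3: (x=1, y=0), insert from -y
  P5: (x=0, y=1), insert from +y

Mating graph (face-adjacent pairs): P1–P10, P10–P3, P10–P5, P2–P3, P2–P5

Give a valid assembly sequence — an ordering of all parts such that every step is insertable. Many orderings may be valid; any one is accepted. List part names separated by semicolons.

P5; P10; P1; P2; P3

1. P5@(0, 1) [+y clear] — {P5}
2. P10@(1, 1) [-y clear] — {P10, P5}
3. P1@(1, 2) [-x clear] — {P1, P10, P5}
4. P2@(0, 0) [-x clear] — {P1, P10, P2, P5}
5. P3@(1, 0) [-y clear] — {P1, P10, P2, P3, P5}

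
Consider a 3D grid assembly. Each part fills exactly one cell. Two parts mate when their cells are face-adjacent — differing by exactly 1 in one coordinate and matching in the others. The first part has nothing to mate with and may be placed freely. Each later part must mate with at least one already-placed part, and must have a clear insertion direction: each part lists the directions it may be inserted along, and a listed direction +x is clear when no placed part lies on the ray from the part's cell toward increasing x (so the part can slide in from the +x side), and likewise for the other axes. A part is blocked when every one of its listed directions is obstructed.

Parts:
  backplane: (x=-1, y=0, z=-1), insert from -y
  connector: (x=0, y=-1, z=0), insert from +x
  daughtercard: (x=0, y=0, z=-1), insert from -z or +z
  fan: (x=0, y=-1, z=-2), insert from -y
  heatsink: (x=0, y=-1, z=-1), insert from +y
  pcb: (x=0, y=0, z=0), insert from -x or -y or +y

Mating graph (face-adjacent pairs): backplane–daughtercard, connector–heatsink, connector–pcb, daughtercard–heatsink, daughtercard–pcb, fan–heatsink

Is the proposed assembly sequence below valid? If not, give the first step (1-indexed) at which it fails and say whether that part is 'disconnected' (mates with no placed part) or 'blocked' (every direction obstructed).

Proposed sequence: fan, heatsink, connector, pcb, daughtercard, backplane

Valid

1. fan@(0, -1, -2) [-y clear] — {fan}
2. heatsink@(0, -1, -1) [+y clear] — {fan, heatsink}
3. connector@(0, -1, 0) [+x clear] — {connector, fan, heatsink}
4. pcb@(0, 0, 0) [-x clear] — {connector, fan, heatsink, pcb}
5. daughtercard@(0, 0, -1) [-z clear] — {connector, daughtercard, fan, heatsink, pcb}
6. backplane@(-1, 0, -1) [-y clear] — {backplane, connector, daughtercard, fan, heatsink, pcb}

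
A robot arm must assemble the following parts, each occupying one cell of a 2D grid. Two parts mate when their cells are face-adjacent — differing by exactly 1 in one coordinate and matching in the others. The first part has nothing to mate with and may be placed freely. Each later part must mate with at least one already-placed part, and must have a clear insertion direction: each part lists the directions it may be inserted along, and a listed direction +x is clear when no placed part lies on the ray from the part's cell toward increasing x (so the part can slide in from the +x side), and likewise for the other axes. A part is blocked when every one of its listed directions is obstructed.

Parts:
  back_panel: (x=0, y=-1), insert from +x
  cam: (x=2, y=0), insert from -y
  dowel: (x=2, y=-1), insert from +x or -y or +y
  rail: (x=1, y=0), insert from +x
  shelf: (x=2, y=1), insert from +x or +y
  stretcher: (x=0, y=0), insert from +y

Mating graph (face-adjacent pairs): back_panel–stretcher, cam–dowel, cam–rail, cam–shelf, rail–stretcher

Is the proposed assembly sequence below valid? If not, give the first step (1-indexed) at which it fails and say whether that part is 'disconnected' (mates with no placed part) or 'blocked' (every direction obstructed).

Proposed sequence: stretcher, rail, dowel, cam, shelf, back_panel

Invalid at step 3 (disconnected)

1. stretcher@(0, 0) [+y clear] — {stretcher}
2. rail@(1, 0) [+x clear] — {rail, stretcher}
3. dowel@(2, -1) — no placed neighbour ⇒ disconnected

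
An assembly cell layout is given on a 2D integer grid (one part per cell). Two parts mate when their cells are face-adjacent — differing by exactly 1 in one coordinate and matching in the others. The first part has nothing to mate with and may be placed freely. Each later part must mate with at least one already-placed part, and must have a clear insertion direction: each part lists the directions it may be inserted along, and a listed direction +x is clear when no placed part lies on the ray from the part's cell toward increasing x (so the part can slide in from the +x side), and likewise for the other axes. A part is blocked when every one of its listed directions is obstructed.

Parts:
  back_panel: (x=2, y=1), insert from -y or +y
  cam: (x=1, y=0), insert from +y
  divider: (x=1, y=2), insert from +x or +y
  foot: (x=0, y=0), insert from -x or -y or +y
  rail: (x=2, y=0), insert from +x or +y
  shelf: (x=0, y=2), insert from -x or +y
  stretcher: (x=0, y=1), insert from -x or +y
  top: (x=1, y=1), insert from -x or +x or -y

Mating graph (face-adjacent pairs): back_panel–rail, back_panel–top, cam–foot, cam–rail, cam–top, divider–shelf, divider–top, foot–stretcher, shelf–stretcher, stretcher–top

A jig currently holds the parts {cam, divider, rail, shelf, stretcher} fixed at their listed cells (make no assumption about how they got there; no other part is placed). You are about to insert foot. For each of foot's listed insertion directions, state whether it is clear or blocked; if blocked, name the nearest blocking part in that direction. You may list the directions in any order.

+y: blocked by stretcher; -x: clear; -y: clear

-x: ray from foot(0, 0) has no placed part ⇒ clear
-y: ray from foot(0, 0) has no placed part ⇒ clear
+y: nearest on ray is stretcher@(0, 1) ⇒ blocked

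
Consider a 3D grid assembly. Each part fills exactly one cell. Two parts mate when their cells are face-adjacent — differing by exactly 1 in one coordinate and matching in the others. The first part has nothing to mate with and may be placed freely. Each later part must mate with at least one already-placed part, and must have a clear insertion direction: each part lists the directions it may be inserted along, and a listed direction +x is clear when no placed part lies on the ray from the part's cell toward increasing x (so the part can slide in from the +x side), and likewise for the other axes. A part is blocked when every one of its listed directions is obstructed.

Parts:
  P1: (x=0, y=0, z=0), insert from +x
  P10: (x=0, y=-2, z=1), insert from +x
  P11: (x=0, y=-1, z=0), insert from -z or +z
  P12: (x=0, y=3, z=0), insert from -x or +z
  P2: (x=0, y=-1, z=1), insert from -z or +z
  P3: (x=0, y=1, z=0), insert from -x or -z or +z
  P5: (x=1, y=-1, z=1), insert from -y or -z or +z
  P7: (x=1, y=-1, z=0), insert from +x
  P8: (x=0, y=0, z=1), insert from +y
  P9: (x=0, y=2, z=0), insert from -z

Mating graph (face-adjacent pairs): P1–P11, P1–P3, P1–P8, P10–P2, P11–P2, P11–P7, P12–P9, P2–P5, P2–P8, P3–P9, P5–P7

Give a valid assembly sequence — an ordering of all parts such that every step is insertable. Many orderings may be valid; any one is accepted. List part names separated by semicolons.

P8; P1; P2; P5; P10; P7; P3; P11; P9; P12

1. P8@(0, 0, 1) [+y clear] — {P8}
2. P1@(0, 0, 0) [+x clear] — {P1, P8}
3. P2@(0, -1, 1) [-z clear] — {P1, P2, P8}
4. P5@(1, -1, 1) [-y clear] — {P1, P2, P5, P8}
5. P10@(0, -2, 1) [+x clear] — {P1, P10, P2, P5, P8}
6. P7@(1, -1, 0) [+x clear] — {P1, P10, P2, P5, P7, P8}
7. P3@(0, 1, 0) [-x clear] — {P1, P10, P2, P3, P5, P7, P8}
8. P11@(0, -1, 0) [-z clear] — {P1, P10, P11, P2, P3, P5, P7, P8}
9. P9@(0, 2, 0) [-z clear] — {P1, P10, P11, P2, P3, P5, P7, P8, P9}
10. P12@(0, 3, 0) [-x clear] — {P1, P10, P11, P12, P2, P3, P5, P7, P8, P9}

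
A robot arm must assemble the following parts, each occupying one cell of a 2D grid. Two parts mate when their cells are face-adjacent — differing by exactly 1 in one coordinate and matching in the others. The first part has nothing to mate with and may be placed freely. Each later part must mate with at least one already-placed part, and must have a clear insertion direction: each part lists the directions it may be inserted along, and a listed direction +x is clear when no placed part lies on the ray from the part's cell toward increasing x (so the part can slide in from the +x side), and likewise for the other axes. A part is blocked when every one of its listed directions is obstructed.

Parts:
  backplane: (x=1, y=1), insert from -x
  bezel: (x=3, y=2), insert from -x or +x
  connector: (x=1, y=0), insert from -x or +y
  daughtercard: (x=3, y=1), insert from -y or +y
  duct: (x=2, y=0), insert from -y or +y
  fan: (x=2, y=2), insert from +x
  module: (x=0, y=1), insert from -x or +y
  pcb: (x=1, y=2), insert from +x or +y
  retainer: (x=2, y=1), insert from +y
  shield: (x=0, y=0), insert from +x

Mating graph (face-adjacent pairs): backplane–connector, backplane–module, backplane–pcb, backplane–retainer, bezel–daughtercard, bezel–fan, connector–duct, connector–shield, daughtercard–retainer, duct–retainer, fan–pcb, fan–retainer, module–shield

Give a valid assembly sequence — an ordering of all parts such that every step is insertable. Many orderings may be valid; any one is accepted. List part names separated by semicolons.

1. shield@(0, 0) [+x clear] — {shield}
2. connector@(1, 0) [+y clear] — {connector, shield}
3. duct@(2, 0) [-y clear] — {connector, duct, shield}
4. retainer@(2, 1) [+y clear] — {connector, duct, retainer, shield}
5. fan@(2, 2) [+x clear] — {connector, duct, fan, retainer, shield}
6. daughtercard@(3, 1) [-y clear] — {connector, daughtercard, duct, fan, retainer, shield}
7. bezel@(3, 2) [+x clear] — {bezel, connector, daughtercard, duct, fan, retainer, shield}
8. pcb@(1, 2) [+y clear] — {bezel, connector, daughtercard, duct, fan, pcb, retainer, shield}
9. backplane@(1, 1) [-x clear] — {backplane, bezel, connector, daughtercard, duct, fan, pcb, retainer, shield}
10. module@(0, 1) [-x clear] — {backplane, bezel, connector, daughtercard, duct, fan, module, pcb, retainer, shield}

shield; connector; duct; retainer; fan; daughtercard; bezel; pcb; backplane; module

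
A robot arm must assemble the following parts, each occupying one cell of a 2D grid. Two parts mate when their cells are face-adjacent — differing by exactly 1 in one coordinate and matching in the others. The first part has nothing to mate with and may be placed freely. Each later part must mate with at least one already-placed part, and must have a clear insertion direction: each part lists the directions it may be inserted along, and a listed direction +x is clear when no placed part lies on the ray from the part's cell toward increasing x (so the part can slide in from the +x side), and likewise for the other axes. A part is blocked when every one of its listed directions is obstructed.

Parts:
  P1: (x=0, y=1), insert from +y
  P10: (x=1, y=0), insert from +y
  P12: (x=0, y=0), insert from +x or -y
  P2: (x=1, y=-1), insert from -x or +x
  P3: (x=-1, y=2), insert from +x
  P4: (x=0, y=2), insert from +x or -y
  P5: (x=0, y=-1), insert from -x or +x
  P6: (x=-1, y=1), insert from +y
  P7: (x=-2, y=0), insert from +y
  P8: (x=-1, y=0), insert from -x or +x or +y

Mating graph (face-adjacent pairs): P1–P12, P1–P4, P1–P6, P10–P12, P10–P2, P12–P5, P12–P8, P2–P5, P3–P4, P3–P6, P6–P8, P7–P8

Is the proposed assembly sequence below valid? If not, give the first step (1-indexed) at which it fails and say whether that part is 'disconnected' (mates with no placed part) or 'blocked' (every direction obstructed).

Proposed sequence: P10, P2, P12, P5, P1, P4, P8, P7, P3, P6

1. P10@(1, 0) [+y clear] — {P10}
2. P2@(1, -1) [-x clear] — {P10, P2}
3. P12@(0, 0) [-y clear] — {P10, P12, P2}
4. P5@(0, -1) [-x clear] — {P10, P12, P2, P5}
5. P1@(0, 1) [+y clear] — {P1, P10, P12, P2, P5}
6. P4@(0, 2) [+x clear] — {P1, P10, P12, P2, P4, P5}
7. P8@(-1, 0) [-x clear] — {P1, P10, P12, P2, P4, P5, P8}
8. P7@(-2, 0) [+y clear] — {P1, P10, P12, P2, P4, P5, P7, P8}
9. P3@(-1, 2) — +x all obstructed ⇒ blocked

Invalid at step 9 (blocked)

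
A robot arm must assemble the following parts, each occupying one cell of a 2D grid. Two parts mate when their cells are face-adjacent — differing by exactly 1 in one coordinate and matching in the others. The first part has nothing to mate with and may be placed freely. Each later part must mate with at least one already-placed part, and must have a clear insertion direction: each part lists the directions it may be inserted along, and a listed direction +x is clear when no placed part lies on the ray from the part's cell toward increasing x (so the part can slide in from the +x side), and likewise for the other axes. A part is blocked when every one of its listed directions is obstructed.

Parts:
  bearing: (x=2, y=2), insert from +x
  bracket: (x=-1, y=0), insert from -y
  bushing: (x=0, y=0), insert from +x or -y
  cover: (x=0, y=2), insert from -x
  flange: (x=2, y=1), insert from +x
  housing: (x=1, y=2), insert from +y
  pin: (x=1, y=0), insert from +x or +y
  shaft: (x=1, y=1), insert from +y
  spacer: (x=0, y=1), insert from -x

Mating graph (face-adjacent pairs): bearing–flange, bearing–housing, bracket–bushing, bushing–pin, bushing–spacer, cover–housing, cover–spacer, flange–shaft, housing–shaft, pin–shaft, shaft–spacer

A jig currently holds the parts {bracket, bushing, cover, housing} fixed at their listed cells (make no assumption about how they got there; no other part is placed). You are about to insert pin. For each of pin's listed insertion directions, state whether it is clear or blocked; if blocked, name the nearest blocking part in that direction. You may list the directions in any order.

+x: ray from pin(1, 0) has no placed part ⇒ clear
+y: nearest on ray is housing@(1, 2) ⇒ blocked

+x: clear; +y: blocked by housing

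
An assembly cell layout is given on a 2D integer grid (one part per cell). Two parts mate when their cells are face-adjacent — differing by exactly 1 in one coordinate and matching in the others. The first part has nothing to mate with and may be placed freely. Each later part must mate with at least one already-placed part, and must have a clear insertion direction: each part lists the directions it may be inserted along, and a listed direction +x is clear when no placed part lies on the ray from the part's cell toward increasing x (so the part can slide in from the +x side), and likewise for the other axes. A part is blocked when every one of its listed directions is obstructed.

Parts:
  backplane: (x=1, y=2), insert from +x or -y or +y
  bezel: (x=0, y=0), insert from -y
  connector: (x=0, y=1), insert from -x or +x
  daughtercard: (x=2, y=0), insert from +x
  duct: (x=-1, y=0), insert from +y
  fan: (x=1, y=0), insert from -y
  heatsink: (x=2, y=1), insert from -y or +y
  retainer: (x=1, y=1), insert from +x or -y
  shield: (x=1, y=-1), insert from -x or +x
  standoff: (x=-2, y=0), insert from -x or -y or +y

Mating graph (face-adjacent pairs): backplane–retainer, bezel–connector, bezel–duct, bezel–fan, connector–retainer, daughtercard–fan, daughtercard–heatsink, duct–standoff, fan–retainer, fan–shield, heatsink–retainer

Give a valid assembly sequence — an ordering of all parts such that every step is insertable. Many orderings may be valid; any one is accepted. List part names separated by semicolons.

1. connector@(0, 1) [-x clear] — {connector}
2. retainer@(1, 1) [+x clear] — {connector, retainer}
3. heatsink@(2, 1) [-y clear] — {connector, heatsink, retainer}
4. daughtercard@(2, 0) [+x clear] — {connector, daughtercard, heatsink, retainer}
5. backplane@(1, 2) [+x clear] — {backplane, connector, daughtercard, heatsink, retainer}
6. fan@(1, 0) [-y clear] — {backplane, connector, daughtercard, fan, heatsink, retainer}
7. shield@(1, -1) [-x clear] — {backplane, connector, daughtercard, fan, heatsink, retainer, shield}
8. bezel@(0, 0) [-y clear] — {backplane, bezel, connector, daughtercard, fan, heatsink, retainer, shield}
9. duct@(-1, 0) [+y clear] — {backplane, bezel, connector, daughtercard, duct, fan, heatsink, retainer, shield}
10. standoff@(-2, 0) [-x clear] — {backplane, bezel, connector, daughtercard, duct, fan, heatsink, retainer, shield, standoff}

connector; retainer; heatsink; daughtercard; backplane; fan; shield; bezel; duct; standoff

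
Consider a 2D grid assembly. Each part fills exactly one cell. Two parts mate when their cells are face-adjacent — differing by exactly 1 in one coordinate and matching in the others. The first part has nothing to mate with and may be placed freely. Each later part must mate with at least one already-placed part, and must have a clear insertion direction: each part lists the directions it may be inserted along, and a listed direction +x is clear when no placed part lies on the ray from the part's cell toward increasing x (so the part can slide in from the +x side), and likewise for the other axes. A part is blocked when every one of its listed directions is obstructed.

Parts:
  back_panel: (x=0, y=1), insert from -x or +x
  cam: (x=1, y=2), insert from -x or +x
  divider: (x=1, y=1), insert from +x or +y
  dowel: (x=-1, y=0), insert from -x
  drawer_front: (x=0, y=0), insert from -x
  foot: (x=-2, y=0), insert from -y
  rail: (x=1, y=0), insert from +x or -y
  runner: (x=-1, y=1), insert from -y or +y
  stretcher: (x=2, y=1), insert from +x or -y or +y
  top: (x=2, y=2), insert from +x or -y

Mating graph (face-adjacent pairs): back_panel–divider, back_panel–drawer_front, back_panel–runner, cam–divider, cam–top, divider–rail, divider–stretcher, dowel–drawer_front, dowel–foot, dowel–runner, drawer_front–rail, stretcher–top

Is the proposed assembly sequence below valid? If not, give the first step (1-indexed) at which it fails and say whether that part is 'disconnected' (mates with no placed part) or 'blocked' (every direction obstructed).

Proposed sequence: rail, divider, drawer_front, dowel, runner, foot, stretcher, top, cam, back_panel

Invalid at step 10 (blocked)

1. rail@(1, 0) [+x clear] — {rail}
2. divider@(1, 1) [+x clear] — {divider, rail}
3. drawer_front@(0, 0) [-x clear] — {divider, drawer_front, rail}
4. dowel@(-1, 0) [-x clear] — {divider, dowel, drawer_front, rail}
5. runner@(-1, 1) [+y clear] — {divider, dowel, drawer_front, rail, runner}
6. foot@(-2, 0) [-y clear] — {divider, dowel, drawer_front, foot, rail, runner}
7. stretcher@(2, 1) [+x clear] — {divider, dowel, drawer_front, foot, rail, runner, stretcher}
8. top@(2, 2) [+x clear] — {divider, dowel, drawer_front, foot, rail, runner, stretcher, top}
9. cam@(1, 2) [-x clear] — {cam, divider, dowel, drawer_front, foot, rail, runner, stretcher, top}
10. back_panel@(0, 1) — -x/+x all obstructed ⇒ blocked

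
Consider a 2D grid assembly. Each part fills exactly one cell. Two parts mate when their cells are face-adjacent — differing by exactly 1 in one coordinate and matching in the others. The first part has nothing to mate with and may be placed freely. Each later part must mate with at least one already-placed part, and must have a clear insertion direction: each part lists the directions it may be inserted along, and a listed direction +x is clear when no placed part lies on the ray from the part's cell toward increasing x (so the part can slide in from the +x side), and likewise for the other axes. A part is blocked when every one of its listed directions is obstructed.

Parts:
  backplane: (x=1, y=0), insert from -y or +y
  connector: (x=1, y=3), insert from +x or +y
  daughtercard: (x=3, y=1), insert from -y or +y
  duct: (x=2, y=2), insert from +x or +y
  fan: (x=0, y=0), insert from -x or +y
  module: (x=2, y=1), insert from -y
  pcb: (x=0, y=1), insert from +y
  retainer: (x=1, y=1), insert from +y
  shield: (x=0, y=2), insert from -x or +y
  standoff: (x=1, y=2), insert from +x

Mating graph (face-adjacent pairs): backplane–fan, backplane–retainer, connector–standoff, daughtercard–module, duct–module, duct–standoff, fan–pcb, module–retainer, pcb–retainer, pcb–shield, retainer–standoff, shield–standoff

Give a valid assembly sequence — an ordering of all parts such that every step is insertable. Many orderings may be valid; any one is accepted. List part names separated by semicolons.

1. retainer@(1, 1) [+y clear] — {retainer}
2. pcb@(0, 1) [+y clear] — {pcb, retainer}
3. fan@(0, 0) [-x clear] — {fan, pcb, retainer}
4. shield@(0, 2) [-x clear] — {fan, pcb, retainer, shield}
5. backplane@(1, 0) [-y clear] — {backplane, fan, pcb, retainer, shield}
6. module@(2, 1) [-y clear] — {backplane, fan, module, pcb, retainer, shield}
7. daughtercard@(3, 1) [-y clear] — {backplane, daughtercard, fan, module, pcb, retainer, shield}
8. standoff@(1, 2) [+x clear] — {backplane, daughtercard, fan, module, pcb, retainer, shield, standoff}
9. connector@(1, 3) [+x clear] — {backplane, connector, daughtercard, fan, module, pcb, retainer, shield, standoff}
10. duct@(2, 2) [+x clear] — {backplane, connector, daughtercard, duct, fan, module, pcb, retainer, shield, standoff}

retainer; pcb; fan; shield; backplane; module; daughtercard; standoff; connector; duct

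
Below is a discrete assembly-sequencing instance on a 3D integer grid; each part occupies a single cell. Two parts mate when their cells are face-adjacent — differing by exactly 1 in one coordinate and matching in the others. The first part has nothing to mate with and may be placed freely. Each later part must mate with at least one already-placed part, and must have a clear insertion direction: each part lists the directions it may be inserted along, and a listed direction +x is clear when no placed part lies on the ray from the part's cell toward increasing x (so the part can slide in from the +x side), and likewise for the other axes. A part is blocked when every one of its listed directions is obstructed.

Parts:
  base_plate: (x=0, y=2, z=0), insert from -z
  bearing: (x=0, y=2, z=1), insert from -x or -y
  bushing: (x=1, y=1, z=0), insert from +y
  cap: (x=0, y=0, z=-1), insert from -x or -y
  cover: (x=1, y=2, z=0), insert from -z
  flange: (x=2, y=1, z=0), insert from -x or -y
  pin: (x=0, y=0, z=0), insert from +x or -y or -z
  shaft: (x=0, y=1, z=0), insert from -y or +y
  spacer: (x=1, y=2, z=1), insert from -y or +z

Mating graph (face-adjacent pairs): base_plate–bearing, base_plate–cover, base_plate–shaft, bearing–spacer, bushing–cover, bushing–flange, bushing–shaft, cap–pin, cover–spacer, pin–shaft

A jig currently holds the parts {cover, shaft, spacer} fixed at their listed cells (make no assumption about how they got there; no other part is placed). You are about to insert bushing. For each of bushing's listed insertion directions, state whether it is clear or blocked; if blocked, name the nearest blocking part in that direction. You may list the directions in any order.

+y: nearest on ray is cover@(1, 2, 0) ⇒ blocked

+y: blocked by cover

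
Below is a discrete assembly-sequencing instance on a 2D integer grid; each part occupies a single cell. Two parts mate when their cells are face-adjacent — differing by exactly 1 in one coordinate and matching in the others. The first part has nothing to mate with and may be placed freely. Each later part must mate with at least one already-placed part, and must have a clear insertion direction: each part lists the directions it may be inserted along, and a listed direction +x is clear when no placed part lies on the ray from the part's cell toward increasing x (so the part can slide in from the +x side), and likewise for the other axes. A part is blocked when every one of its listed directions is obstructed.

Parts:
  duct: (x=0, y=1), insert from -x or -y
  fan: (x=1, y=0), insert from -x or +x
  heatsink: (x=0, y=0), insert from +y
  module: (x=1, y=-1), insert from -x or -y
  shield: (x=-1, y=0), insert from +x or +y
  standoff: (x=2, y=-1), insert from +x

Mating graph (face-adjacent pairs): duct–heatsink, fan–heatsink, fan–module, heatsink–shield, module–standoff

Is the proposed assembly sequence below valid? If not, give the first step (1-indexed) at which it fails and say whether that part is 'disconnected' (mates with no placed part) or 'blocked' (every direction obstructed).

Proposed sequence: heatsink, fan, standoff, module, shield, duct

Invalid at step 3 (disconnected)

1. heatsink@(0, 0) [+y clear] — {heatsink}
2. fan@(1, 0) [+x clear] — {fan, heatsink}
3. standoff@(2, -1) — no placed neighbour ⇒ disconnected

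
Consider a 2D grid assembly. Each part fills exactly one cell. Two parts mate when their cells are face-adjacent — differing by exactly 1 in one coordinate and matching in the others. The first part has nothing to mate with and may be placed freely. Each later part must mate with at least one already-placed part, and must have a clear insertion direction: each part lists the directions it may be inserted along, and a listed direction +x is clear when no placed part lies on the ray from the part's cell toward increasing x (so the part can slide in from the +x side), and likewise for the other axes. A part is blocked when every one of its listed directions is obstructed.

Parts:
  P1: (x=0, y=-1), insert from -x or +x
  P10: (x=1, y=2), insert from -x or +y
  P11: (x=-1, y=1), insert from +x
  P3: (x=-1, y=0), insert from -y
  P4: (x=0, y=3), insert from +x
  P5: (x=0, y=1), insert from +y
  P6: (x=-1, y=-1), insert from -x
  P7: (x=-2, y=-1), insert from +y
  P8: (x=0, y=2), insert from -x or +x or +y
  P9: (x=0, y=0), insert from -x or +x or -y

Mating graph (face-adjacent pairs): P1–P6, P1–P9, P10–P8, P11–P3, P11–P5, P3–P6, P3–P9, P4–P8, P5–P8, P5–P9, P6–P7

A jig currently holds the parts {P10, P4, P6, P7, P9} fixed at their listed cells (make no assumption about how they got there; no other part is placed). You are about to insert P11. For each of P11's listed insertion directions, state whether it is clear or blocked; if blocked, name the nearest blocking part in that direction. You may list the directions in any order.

+x: ray from P11(-1, 1) has no placed part ⇒ clear

+x: clear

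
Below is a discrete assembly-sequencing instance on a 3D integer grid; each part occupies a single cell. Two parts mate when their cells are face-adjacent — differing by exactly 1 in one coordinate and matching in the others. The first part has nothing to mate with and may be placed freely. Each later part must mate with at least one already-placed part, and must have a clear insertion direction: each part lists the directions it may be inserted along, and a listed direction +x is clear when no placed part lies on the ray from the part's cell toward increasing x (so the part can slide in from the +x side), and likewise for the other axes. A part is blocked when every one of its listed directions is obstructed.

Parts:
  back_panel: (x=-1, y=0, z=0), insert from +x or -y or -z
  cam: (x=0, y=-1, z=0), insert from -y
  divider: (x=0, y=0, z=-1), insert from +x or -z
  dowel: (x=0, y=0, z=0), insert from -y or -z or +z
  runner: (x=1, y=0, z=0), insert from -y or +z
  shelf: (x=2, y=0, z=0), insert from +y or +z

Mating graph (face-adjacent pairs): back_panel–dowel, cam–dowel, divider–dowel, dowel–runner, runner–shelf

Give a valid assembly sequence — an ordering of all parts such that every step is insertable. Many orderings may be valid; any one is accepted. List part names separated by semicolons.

dowel; cam; back_panel; divider; runner; shelf

1. dowel@(0, 0, 0) [-y clear] — {dowel}
2. cam@(0, -1, 0) [-y clear] — {cam, dowel}
3. back_panel@(-1, 0, 0) [-y clear] — {back_panel, cam, dowel}
4. divider@(0, 0, -1) [+x clear] — {back_panel, cam, divider, dowel}
5. runner@(1, 0, 0) [-y clear] — {back_panel, cam, divider, dowel, runner}
6. shelf@(2, 0, 0) [+y clear] — {back_panel, cam, divider, dowel, runner, shelf}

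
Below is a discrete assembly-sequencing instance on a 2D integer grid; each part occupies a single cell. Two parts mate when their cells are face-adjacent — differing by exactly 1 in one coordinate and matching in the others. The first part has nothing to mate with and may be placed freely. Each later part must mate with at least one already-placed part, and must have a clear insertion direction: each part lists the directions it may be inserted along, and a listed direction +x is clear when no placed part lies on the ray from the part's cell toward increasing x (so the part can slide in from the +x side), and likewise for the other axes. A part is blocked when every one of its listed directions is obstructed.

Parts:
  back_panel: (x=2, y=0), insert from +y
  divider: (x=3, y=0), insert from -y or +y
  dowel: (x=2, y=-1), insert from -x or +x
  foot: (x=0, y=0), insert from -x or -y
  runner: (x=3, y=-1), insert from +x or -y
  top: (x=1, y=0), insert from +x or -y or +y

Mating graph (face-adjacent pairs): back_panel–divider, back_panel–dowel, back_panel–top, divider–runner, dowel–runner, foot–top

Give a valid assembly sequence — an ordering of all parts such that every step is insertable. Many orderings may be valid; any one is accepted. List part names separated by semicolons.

1. dowel@(2, -1) [-x clear] — {dowel}
2. runner@(3, -1) [+x clear] — {dowel, runner}
3. divider@(3, 0) [+y clear] — {divider, dowel, runner}
4. back_panel@(2, 0) [+y clear] — {back_panel, divider, dowel, runner}
5. top@(1, 0) [-y clear] — {back_panel, divider, dowel, runner, top}
6. foot@(0, 0) [-x clear] — {back_panel, divider, dowel, foot, runner, top}

dowel; runner; divider; back_panel; top; foot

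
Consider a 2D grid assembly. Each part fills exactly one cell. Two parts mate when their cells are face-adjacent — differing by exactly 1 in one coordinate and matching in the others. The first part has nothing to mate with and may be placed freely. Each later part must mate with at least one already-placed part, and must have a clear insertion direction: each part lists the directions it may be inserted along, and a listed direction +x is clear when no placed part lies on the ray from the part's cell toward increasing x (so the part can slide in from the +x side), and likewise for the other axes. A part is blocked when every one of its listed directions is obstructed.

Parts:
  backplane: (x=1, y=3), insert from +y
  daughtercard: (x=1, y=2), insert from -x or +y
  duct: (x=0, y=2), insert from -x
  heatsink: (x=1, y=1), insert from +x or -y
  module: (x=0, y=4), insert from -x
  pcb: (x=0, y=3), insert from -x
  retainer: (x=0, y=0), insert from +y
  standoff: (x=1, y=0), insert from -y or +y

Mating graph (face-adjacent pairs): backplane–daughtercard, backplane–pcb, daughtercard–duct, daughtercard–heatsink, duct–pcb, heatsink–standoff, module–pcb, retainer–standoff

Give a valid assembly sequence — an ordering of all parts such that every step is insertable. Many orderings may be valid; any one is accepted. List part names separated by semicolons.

1. standoff@(1, 0) [-y clear] — {standoff}
2. heatsink@(1, 1) [+x clear] — {heatsink, standoff}
3. retainer@(0, 0) [+y clear] — {heatsink, retainer, standoff}
4. daughtercard@(1, 2) [-x clear] — {daughtercard, heatsink, retainer, standoff}
5. duct@(0, 2) [-x clear] — {daughtercard, duct, heatsink, retainer, standoff}
6. pcb@(0, 3) [-x clear] — {daughtercard, duct, heatsink, pcb, retainer, standoff}
7. backplane@(1, 3) [+y clear] — {backplane, daughtercard, duct, heatsink, pcb, retainer, standoff}
8. module@(0, 4) [-x clear] — {backplane, daughtercard, duct, heatsink, module, pcb, retainer, standoff}

standoff; heatsink; retainer; daughtercard; duct; pcb; backplane; module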